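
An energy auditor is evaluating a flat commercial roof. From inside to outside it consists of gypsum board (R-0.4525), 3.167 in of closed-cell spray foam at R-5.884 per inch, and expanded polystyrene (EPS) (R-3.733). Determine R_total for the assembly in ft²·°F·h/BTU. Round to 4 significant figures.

22.82 ft²·°F·h/BTU

3.167 × 5.884 = 18.635
R_total = 0.4525 + 18.635 + 3.733 = 22.82 ft²·°F·h/BTU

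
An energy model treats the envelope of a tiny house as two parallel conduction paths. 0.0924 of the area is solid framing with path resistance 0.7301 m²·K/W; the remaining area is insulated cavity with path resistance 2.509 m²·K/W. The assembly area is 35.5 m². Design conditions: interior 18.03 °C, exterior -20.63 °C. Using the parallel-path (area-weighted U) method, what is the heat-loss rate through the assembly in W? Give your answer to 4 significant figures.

U_eff = 0.9076/2.509 + 0.0924/0.7301 = 0.36174 + 0.12656 = 0.4883
R_eff = 1/U_eff = 2.0479 m²·K/W
Q = 35.5 × (18.03 − (-20.63)) / 2.0479 = 670.15 W

670.2 W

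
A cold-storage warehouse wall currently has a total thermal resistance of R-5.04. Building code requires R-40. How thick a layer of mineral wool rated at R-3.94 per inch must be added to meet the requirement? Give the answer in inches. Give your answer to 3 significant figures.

8.87 in

ΔR = 40 − 5.04 = 34.96 ft²·°F·h/BTU
L = ΔR / (R/in) = 34.96/3.94 = 8.873 in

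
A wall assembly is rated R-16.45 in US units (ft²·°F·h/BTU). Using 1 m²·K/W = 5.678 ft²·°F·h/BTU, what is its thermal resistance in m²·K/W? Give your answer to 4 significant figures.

2.897 m²·K/W

R_SI = 16.45/5.678 = 2.8971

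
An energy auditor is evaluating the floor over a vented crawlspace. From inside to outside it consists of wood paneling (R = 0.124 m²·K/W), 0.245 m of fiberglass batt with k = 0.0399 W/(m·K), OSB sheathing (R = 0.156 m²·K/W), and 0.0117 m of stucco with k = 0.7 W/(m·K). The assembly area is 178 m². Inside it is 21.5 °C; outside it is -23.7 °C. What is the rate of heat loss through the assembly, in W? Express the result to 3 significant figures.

0.245/0.0399 = 6.14
0.0117/0.7 = 0.01671
R_total = 0.124 + 6.14 + 0.156 + 0.01671 = 6.437 m²·K/W
Q = A·ΔT/R = 178 × (21.5 − (-23.7)) / 6.437 = 1250 W

1250 W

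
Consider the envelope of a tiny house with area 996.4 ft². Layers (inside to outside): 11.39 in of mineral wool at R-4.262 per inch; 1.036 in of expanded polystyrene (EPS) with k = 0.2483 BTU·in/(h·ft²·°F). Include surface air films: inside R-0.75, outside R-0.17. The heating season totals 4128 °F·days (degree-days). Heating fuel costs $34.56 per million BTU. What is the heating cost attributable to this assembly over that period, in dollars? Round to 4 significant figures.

11.39 × 4.262 = 48.544
1.036/0.2483 = 4.1724
R_total = 0.75 + 48.544 + 4.1724 + 0.17 = 53.637 ft²·°F·h/BTU
E = A × HDD × 24 / R = 996.4 × 4128 × 24 / 53.637 = 1840400 BTU
Cost = 1840400/10⁶ × 34.56 = $63.606

63.61 dollars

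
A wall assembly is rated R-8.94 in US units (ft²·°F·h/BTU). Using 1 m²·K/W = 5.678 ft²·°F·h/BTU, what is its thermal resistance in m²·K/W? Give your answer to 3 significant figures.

1.57 m²·K/W

R_SI = 8.94/5.678 = 1.574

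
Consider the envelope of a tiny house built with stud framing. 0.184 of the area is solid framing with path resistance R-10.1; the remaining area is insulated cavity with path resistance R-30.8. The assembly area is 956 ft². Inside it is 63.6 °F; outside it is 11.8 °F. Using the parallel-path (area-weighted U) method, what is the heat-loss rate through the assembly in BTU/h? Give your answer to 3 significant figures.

2210 BTU/h

U_eff = 0.816/30.8 + 0.184/10.1 = 0.02649 + 0.01822 = 0.04471
R_eff = 1/U_eff = 22.37 ft²·°F·h/BTU
Q = 956 × (63.6 − 11.8) / 22.37 = 2214 BTU/h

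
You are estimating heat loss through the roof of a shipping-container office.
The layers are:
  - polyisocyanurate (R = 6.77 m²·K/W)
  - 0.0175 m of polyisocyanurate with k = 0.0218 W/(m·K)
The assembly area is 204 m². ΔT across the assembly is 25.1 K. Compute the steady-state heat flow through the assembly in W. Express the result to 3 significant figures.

0.0175/0.0218 = 0.8028
R_total = 6.77 + 0.8028 = 7.573 m²·K/W
Q = A·ΔT/R = 204 × 25.1 / 7.573 = 676.2 W

676 W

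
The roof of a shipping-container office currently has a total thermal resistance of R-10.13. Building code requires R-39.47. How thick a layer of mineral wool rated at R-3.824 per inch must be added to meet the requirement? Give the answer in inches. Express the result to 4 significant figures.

ΔR = 39.47 − 10.13 = 29.34 ft²·°F·h/BTU
L = ΔR / (R/in) = 29.34/3.824 = 7.6726 in

7.673 in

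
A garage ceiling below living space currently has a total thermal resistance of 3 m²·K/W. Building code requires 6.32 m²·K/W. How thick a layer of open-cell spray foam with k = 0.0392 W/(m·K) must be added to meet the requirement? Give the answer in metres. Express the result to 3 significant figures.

ΔR = 6.32 − 3 = 3.32 m²·K/W
L = ΔR × k = 3.32 × 0.0392 = 0.1301 m

0.130 m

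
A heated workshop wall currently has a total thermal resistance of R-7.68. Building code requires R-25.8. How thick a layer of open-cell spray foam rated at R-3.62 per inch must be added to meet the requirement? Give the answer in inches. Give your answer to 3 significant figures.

5.01 in

ΔR = 25.8 − 7.68 = 18.12 ft²·°F·h/BTU
L = ΔR / (R/in) = 18.12/3.62 = 5.006 in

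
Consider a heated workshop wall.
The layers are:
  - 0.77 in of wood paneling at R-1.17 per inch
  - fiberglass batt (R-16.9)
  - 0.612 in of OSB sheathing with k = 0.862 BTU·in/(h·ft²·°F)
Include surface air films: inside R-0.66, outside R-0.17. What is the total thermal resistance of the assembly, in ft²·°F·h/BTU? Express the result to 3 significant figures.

0.77 × 1.17 = 0.9009
0.612/0.862 = 0.71
R_total = 0.66 + 0.9009 + 16.9 + 0.71 + 0.17 = 19.34 ft²·°F·h/BTU

19.3 ft²·°F·h/BTU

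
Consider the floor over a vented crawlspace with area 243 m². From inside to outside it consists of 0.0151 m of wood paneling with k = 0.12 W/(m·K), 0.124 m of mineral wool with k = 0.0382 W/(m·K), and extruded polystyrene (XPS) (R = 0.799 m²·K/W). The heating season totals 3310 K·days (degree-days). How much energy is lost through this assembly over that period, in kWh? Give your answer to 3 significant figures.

4630 kWh

0.0151/0.12 = 0.1258
0.124/0.0382 = 3.246
R_total = 0.1258 + 3.246 + 0.799 = 4.171 m²·K/W
E = A × HDD × 24 / R / 1000 = 243 × 3310 × 24 / 4.171 / 1000 = 4628 kWh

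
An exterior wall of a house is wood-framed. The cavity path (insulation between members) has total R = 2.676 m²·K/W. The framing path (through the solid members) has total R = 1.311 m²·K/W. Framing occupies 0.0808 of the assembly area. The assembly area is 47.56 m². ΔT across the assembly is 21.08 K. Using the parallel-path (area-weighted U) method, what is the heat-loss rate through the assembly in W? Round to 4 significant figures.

406.2 W

U_eff = 0.9192/2.676 + 0.0808/1.311 = 0.3435 + 0.061632 = 0.40513
R_eff = 1/U_eff = 2.4683 m²·K/W
Q = 47.56 × 21.08 / 2.4683 = 406.17 W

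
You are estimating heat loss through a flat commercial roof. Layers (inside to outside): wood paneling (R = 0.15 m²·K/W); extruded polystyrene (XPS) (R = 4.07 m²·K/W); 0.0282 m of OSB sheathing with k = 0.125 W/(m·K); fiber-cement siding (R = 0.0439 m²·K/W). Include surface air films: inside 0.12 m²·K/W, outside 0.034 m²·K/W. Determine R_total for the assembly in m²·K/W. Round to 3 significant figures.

0.0282/0.125 = 0.2256
R_total = 0.12 + 0.15 + 4.07 + 0.2256 + 0.0439 + 0.034 = 4.644 m²·K/W

4.64 m²·K/W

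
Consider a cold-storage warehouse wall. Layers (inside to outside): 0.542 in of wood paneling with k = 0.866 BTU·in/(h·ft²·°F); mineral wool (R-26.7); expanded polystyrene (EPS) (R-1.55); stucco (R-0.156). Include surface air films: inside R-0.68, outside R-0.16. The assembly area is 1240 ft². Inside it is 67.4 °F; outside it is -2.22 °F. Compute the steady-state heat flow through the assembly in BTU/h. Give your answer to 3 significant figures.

0.542/0.866 = 0.6259
R_total = 0.68 + 0.6259 + 26.7 + 1.55 + 0.156 + 0.16 = 29.87 ft²·°F·h/BTU
Q = A·ΔT/R = 1240 × (67.4 − (-2.22)) / 29.87 = 2890 BTU/h

2890 BTU/h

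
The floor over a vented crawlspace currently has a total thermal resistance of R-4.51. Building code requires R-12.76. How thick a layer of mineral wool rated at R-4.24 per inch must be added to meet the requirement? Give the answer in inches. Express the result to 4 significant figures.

ΔR = 12.76 − 4.51 = 8.25 ft²·°F·h/BTU
L = ΔR / (R/in) = 8.25/4.24 = 1.9458 in

1.946 in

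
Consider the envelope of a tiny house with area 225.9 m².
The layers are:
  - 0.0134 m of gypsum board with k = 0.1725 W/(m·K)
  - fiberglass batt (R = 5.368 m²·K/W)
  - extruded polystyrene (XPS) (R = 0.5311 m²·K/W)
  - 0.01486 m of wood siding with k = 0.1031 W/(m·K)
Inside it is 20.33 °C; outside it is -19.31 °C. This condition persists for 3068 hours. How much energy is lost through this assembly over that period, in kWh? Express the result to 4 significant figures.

0.0134/0.1725 = 0.077681
0.01486/0.1031 = 0.14413
R_total = 0.077681 + 5.368 + 0.5311 + 0.14413 = 6.1209 m²·K/W
Q = 225.9 × (20.33 − (-19.31)) / 6.1209 = 1463 W
E = 1463 W × 3068 h / 1000 = 4488.4 kWh

4488 kWh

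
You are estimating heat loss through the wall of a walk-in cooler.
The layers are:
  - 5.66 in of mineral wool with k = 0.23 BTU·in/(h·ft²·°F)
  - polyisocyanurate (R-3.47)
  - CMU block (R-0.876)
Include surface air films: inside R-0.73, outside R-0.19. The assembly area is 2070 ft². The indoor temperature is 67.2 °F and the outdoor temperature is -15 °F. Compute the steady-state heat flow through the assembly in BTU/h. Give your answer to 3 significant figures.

5700 BTU/h

5.66/0.23 = 24.61
R_total = 0.73 + 24.61 + 3.47 + 0.876 + 0.19 = 29.87 ft²·°F·h/BTU
Q = A·ΔT/R = 2070 × (67.2 − (-15)) / 29.87 = 5696 BTU/h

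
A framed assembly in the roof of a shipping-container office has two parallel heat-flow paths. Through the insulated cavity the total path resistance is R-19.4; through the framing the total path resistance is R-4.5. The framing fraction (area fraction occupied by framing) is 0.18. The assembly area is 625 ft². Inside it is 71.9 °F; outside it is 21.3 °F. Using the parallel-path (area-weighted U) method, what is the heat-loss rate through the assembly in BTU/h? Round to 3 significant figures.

U_eff = 0.82/19.4 + 0.18/4.5 = 0.04227 + 0.04 = 0.08227
R_eff = 1/U_eff = 12.16 ft²·°F·h/BTU
Q = 625 × (71.9 − 21.3) / 12.16 = 2602 BTU/h

2600 BTU/h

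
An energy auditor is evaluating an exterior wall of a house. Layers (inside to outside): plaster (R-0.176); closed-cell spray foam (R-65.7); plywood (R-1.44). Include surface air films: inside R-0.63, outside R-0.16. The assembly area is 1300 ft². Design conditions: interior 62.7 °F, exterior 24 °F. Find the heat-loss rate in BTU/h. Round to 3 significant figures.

739 BTU/h

R_total = 0.63 + 0.176 + 65.7 + 1.44 + 0.16 = 68.11 ft²·°F·h/BTU
Q = A·ΔT/R = 1300 × (62.7 − 24) / 68.11 = 738.7 BTU/h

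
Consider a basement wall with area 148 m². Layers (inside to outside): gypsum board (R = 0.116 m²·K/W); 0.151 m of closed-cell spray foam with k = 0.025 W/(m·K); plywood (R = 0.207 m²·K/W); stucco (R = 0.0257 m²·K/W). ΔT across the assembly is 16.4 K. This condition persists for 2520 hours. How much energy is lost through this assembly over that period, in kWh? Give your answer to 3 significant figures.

0.151/0.025 = 6.04
R_total = 0.116 + 6.04 + 0.207 + 0.0257 = 6.389 m²·K/W
Q = 148 × 16.4 / 6.389 = 379.9 W
E = 379.9 W × 2520 h / 1000 = 957.4 kWh

957 kWh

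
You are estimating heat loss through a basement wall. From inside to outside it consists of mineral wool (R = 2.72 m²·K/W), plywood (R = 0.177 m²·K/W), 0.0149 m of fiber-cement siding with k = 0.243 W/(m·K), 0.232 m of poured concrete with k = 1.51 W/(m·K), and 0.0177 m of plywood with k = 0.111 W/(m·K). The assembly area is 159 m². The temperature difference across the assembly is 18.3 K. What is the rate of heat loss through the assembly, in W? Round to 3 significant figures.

0.0149/0.243 = 0.06132
0.232/1.51 = 0.1536
0.0177/0.111 = 0.1595
R_total = 2.72 + 0.177 + 0.06132 + 0.1536 + 0.1595 = 3.271 m²·K/W
Q = A·ΔT/R = 159 × 18.3 / 3.271 = 889.4 W

889 W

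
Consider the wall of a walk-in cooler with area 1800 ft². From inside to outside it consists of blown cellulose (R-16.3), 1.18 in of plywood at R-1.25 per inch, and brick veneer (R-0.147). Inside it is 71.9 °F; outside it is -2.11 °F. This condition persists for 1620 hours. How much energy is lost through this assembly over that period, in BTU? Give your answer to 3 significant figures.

12000000 BTU

1.18 × 1.25 = 1.475
R_total = 16.3 + 1.475 + 0.147 = 17.92 ft²·°F·h/BTU
Q = 1800 × (71.9 − (-2.11)) / 17.92 = 7433 BTU/h
E = 7433 × 1620 = 12040000 BTU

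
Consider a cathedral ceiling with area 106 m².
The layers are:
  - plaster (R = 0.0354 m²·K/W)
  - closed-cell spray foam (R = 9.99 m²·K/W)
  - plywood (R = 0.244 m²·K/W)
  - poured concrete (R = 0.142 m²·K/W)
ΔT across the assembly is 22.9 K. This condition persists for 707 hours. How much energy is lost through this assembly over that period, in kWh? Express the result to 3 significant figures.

165 kWh

R_total = 0.0354 + 9.99 + 0.244 + 0.142 = 10.41 m²·K/W
Q = 106 × 22.9 / 10.41 = 233.1 W
E = 233.1 W × 707 h / 1000 = 164.8 kWh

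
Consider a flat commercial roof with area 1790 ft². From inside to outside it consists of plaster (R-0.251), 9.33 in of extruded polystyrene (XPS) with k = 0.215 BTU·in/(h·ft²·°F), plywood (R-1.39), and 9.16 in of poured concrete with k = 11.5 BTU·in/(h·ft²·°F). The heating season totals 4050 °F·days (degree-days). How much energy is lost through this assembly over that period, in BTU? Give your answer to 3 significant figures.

9.33/0.215 = 43.4
9.16/11.5 = 0.7965
R_total = 0.251 + 43.4 + 1.39 + 0.7965 = 45.83 ft²·°F·h/BTU
E = A × HDD × 24 / R = 1790 × 4050 × 24 / 45.83 = 3796000 BTU

3800000 BTU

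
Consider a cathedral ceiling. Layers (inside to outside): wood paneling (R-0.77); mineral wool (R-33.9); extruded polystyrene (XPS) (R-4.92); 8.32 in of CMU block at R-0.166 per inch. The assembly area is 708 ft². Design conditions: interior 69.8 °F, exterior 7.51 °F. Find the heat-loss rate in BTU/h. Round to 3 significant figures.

8.32 × 0.166 = 1.381
R_total = 0.77 + 33.9 + 4.92 + 1.381 = 40.97 ft²·°F·h/BTU
Q = A·ΔT/R = 708 × (69.8 − 7.51) / 40.97 = 1076 BTU/h

1080 BTU/h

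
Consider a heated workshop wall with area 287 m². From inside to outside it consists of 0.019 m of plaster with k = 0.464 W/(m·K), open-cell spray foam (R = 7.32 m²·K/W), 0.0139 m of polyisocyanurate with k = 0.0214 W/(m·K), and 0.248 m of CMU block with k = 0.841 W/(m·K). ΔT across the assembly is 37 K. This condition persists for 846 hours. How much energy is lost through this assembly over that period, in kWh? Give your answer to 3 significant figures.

0.019/0.464 = 0.04095
0.0139/0.0214 = 0.6495
0.248/0.841 = 0.2949
R_total = 0.04095 + 7.32 + 0.6495 + 0.2949 = 8.305 m²·K/W
Q = 287 × 37 / 8.305 = 1279 W
E = 1279 W × 846 h / 1000 = 1082 kWh

1080 kWh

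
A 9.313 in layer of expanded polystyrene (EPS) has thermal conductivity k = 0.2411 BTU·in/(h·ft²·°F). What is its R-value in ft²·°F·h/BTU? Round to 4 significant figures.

R = L/k = 9.313/0.2411 = 38.627 ft²·°F·h/BTU

38.63 ft²·°F·h/BTU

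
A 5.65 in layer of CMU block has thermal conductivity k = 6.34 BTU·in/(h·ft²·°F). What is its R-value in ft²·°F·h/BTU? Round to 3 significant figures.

R = L/k = 5.65/6.34 = 0.8912 ft²·°F·h/BTU

0.891 ft²·°F·h/BTU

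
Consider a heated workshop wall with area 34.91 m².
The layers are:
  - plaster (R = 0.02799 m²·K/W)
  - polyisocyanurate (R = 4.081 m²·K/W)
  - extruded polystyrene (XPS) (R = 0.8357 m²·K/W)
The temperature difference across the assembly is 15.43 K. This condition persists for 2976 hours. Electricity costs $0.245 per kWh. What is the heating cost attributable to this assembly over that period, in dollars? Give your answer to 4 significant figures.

R_total = 0.02799 + 4.081 + 0.8357 = 4.9447 m²·K/W
Q = 34.91 × 15.43 / 4.9447 = 108.94 W
E = 108.94 W × 2976 h / 1000 = 324.2 kWh
Cost = 324.2 × 0.245 = $79.428

79.43 dollars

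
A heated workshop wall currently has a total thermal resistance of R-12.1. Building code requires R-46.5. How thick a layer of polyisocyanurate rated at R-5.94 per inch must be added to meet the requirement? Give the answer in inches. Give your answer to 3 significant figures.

ΔR = 46.5 − 12.1 = 34.4 ft²·°F·h/BTU
L = ΔR / (R/in) = 34.4/5.94 = 5.791 in

5.79 in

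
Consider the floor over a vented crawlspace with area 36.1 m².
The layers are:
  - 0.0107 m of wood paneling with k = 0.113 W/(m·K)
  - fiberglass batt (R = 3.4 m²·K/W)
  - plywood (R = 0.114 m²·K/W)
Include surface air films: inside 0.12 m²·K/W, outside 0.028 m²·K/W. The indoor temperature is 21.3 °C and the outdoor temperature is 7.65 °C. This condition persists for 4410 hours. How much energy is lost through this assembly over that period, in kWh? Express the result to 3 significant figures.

0.0107/0.113 = 0.09469
R_total = 0.12 + 0.09469 + 3.4 + 0.114 + 0.028 = 3.757 m²·K/W
Q = 36.1 × (21.3 − 7.65) / 3.757 = 131.2 W
E = 131.2 W × 4410 h / 1000 = 578.5 kWh

578 kWh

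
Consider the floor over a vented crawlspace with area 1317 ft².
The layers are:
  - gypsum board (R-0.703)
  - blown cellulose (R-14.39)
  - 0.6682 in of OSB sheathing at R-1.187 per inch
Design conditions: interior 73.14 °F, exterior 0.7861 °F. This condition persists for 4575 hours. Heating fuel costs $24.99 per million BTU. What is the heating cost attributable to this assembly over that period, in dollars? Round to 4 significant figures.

685.8 dollars

0.6682 × 1.187 = 0.79315
R_total = 0.703 + 14.39 + 0.79315 = 15.886 ft²·°F·h/BTU
Q = 1317 × (73.14 − 0.7861) / 15.886 = 5998.3 BTU/h
E = 5998.3 × 4575 = 27442000 BTU
Cost = 27442000/10⁶ × 24.99 = $685.78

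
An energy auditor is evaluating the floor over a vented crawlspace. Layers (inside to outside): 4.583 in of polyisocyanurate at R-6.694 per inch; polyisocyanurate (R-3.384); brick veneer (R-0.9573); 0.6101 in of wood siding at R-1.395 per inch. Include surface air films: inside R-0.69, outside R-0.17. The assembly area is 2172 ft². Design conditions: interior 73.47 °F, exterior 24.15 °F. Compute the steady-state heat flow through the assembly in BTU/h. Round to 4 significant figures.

2916 BTU/h

4.583 × 6.694 = 30.679
0.6101 × 1.395 = 0.85109
R_total = 0.69 + 30.679 + 3.384 + 0.9573 + 0.85109 + 0.17 = 36.731 ft²·°F·h/BTU
Q = A·ΔT/R = 2172 × (73.47 − 24.15) / 36.731 = 2916.4 BTU/h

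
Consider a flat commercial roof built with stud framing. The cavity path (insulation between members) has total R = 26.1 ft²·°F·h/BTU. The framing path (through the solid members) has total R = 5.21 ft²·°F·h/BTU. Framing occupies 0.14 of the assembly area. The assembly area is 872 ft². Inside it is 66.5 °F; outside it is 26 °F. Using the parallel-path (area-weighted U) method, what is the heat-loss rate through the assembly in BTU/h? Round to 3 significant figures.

2110 BTU/h

U_eff = 0.86/26.1 + 0.14/5.21 = 0.03295 + 0.02687 = 0.05982
R_eff = 1/U_eff = 16.72 ft²·°F·h/BTU
Q = 872 × (66.5 − 26) / 16.72 = 2113 BTU/h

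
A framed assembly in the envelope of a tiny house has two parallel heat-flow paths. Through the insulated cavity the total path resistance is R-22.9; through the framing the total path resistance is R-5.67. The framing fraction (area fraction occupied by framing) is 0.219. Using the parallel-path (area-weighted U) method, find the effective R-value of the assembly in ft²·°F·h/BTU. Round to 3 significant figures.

U_eff = 0.781/22.9 + 0.219/5.67 = 0.0341 + 0.03862 = 0.07273
R_eff = 1/U_eff = 13.75 ft²·°F·h/BTU

13.7 ft²·°F·h/BTU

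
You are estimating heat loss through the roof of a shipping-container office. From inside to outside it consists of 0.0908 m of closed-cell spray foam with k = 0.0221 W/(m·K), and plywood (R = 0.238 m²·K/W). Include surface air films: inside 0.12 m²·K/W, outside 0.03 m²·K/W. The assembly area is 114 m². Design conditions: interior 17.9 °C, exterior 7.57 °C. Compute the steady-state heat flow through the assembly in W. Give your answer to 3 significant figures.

0.0908/0.0221 = 4.109
R_total = 0.12 + 4.109 + 0.238 + 0.03 = 4.497 m²·K/W
Q = A·ΔT/R = 114 × (17.9 − 7.57) / 4.497 = 261.9 W

262 W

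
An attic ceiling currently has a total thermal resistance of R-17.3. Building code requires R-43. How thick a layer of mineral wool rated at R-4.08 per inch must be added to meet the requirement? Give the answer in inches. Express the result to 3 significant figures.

6.30 in

ΔR = 43 − 17.3 = 25.7 ft²·°F·h/BTU
L = ΔR / (R/in) = 25.7/4.08 = 6.299 in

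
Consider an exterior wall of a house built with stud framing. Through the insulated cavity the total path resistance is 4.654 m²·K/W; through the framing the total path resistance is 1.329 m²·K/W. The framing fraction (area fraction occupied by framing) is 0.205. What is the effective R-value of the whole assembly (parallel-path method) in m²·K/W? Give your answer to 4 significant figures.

3.076 m²·K/W

U_eff = 0.795/4.654 + 0.205/1.329 = 0.17082 + 0.15425 = 0.32507
R_eff = 1/U_eff = 3.0762 m²·K/W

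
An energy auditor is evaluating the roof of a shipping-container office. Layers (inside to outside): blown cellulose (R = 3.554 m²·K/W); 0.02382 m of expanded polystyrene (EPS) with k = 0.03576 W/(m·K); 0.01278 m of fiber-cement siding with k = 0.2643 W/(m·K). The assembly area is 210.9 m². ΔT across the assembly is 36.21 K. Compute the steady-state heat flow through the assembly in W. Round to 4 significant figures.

0.02382/0.03576 = 0.66611
0.01278/0.2643 = 0.048354
R_total = 3.554 + 0.66611 + 0.048354 = 4.2685 m²·K/W
Q = A·ΔT/R = 210.9 × 36.21 / 4.2685 = 1789.1 W

1789 W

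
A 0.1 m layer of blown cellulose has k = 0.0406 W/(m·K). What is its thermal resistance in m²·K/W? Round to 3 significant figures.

2.46 m²·K/W

R = L/k = 0.1/0.0406 = 2.463 m²·K/W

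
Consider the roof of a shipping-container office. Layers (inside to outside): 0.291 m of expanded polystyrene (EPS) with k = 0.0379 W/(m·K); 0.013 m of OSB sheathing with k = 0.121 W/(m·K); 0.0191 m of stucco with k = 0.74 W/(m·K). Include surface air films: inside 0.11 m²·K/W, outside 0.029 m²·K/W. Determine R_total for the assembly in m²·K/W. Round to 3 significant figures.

0.291/0.0379 = 7.678
0.013/0.121 = 0.1074
0.0191/0.74 = 0.02581
R_total = 0.11 + 7.678 + 0.1074 + 0.02581 + 0.029 = 7.95 m²·K/W

7.95 m²·K/W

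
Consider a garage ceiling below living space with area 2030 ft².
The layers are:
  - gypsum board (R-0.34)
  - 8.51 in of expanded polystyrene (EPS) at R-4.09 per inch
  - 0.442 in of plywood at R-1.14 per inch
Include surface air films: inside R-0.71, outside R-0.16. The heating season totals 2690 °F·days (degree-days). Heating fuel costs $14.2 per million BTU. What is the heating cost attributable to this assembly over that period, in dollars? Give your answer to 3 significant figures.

51.0 dollars

8.51 × 4.09 = 34.81
0.442 × 1.14 = 0.5039
R_total = 0.71 + 0.34 + 34.81 + 0.5039 + 0.16 = 36.52 ft²·°F·h/BTU
E = A × HDD × 24 / R = 2030 × 2690 × 24 / 36.52 = 3589000 BTU
Cost = 3589000/10⁶ × 14.2 = $50.96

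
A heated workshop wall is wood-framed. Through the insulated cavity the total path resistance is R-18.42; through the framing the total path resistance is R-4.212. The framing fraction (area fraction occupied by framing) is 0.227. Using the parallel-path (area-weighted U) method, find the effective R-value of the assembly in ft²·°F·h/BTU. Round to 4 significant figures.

10.43 ft²·°F·h/BTU

U_eff = 0.773/18.42 + 0.227/4.212 = 0.041965 + 0.053894 = 0.095859
R_eff = 1/U_eff = 10.432 ft²·°F·h/BTU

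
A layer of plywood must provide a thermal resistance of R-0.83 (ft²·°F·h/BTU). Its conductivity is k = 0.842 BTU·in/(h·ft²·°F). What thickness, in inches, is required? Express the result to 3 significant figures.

L = R × k = 0.83 × 0.842 = 0.6989 in

0.699 in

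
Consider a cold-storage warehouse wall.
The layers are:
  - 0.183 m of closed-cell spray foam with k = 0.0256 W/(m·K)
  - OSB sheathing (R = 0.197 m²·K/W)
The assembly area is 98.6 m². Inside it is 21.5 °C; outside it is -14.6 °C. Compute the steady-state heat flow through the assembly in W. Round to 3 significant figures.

0.183/0.0256 = 7.148
R_total = 7.148 + 0.197 = 7.345 m²·K/W
Q = A·ΔT/R = 98.6 × (21.5 − (-14.6)) / 7.345 = 484.6 W

485 W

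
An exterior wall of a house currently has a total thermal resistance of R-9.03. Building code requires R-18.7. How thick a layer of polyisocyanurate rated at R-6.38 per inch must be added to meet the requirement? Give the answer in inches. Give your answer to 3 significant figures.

ΔR = 18.7 − 9.03 = 9.67 ft²·°F·h/BTU
L = ΔR / (R/in) = 9.67/6.38 = 1.516 in

1.52 in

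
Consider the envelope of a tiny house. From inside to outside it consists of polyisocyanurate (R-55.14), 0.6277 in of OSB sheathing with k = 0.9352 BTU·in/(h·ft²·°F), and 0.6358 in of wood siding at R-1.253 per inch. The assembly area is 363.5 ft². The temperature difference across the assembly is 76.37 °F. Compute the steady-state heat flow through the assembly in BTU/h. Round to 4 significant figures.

490.4 BTU/h

0.6277/0.9352 = 0.67119
0.6358 × 1.253 = 0.79666
R_total = 55.14 + 0.67119 + 0.79666 = 56.608 ft²·°F·h/BTU
Q = A·ΔT/R = 363.5 × 76.37 / 56.608 = 490.4 BTU/h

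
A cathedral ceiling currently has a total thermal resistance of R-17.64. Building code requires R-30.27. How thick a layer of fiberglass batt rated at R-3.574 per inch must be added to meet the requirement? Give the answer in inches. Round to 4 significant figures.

ΔR = 30.27 − 17.64 = 12.63 ft²·°F·h/BTU
L = ΔR / (R/in) = 12.63/3.574 = 3.5339 in

3.534 in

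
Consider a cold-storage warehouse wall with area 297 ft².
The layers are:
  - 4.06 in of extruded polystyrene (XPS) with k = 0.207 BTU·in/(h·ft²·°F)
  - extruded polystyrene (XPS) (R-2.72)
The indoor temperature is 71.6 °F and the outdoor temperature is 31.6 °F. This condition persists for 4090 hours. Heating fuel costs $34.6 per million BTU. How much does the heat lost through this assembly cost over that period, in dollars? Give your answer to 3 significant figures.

75.3 dollars

4.06/0.207 = 19.61
R_total = 19.61 + 2.72 = 22.33 ft²·°F·h/BTU
Q = 297 × (71.6 − 31.6) / 22.33 = 531.9 BTU/h
E = 531.9 × 4090 = 2176000 BTU
Cost = 2176000/10⁶ × 34.6 = $75.28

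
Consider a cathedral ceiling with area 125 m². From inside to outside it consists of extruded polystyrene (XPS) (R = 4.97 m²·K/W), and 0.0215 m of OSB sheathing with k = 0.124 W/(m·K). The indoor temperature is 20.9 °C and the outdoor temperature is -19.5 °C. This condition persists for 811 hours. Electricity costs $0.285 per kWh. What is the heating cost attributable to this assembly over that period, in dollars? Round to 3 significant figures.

227 dollars

0.0215/0.124 = 0.1734
R_total = 4.97 + 0.1734 = 5.143 m²·K/W
Q = 125 × (20.9 − (-19.5)) / 5.143 = 981.8 W
E = 981.8 W × 811 h / 1000 = 796.3 kWh
Cost = 796.3 × 0.285 = $226.9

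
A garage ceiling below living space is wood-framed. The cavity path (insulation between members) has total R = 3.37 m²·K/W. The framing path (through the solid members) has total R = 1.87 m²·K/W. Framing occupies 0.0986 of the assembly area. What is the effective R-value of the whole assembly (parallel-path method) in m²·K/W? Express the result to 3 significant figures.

3.12 m²·K/W

U_eff = 0.9014/3.37 + 0.0986/1.87 = 0.2675 + 0.05273 = 0.3202
R_eff = 1/U_eff = 3.123 m²·K/W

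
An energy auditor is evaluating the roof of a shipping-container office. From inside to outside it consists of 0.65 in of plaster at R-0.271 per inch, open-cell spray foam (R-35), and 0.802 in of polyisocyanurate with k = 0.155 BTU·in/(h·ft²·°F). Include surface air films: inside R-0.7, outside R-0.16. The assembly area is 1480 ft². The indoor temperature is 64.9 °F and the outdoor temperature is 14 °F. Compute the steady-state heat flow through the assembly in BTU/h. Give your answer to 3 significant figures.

1830 BTU/h

0.65 × 0.271 = 0.1762
0.802/0.155 = 5.174
R_total = 0.7 + 0.1762 + 35 + 5.174 + 0.16 = 41.21 ft²·°F·h/BTU
Q = A·ΔT/R = 1480 × (64.9 − 14) / 41.21 = 1828 BTU/h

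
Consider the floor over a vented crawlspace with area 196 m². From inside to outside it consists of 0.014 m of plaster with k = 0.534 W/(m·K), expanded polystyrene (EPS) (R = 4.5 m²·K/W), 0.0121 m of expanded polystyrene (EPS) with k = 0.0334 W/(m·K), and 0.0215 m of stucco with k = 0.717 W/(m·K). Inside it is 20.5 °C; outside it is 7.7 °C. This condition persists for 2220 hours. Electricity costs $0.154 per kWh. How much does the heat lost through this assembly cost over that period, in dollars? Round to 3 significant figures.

174 dollars

0.014/0.534 = 0.02622
0.0121/0.0334 = 0.3623
0.0215/0.717 = 0.02999
R_total = 0.02622 + 4.5 + 0.3623 + 0.02999 = 4.918 m²·K/W
Q = 196 × (20.5 − 7.7) / 4.918 = 510.1 W
E = 510.1 W × 2220 h / 1000 = 1132 kWh
Cost = 1132 × 0.154 = $174.4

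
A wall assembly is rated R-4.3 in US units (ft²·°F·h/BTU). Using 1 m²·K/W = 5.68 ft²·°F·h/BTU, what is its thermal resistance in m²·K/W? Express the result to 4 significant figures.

0.7570 m²·K/W

R_SI = 4.3/5.68 = 0.75704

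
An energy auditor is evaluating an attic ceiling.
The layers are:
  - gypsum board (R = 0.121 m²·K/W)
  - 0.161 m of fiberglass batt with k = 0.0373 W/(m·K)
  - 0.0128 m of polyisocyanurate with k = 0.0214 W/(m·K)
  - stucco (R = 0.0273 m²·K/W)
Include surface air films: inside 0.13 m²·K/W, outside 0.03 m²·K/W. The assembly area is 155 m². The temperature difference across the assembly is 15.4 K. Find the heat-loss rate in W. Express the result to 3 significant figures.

457 W

0.161/0.0373 = 4.316
0.0128/0.0214 = 0.5981
R_total = 0.13 + 0.121 + 4.316 + 0.5981 + 0.0273 + 0.03 = 5.223 m²·K/W
Q = A·ΔT/R = 155 × 15.4 / 5.223 = 457 W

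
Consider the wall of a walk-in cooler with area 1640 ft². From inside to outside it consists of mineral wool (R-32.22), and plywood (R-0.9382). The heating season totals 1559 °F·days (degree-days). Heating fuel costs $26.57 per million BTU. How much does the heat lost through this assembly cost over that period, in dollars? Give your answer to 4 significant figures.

49.17 dollars

R_total = 32.22 + 0.9382 = 33.158 ft²·°F·h/BTU
E = A × HDD × 24 / R = 1640 × 1559 × 24 / 33.158 = 1850600 BTU
Cost = 1850600/10⁶ × 26.57 = $49.17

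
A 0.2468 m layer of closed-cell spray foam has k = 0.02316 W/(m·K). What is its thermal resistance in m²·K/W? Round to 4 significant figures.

10.66 m²·K/W

R = L/k = 0.2468/0.02316 = 10.656 m²·K/W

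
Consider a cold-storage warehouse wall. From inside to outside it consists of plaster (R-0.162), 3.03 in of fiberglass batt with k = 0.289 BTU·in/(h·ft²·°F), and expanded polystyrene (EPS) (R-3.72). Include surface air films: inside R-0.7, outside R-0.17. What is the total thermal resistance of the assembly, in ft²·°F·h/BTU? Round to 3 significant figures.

3.03/0.289 = 10.48
R_total = 0.7 + 0.162 + 10.48 + 3.72 + 0.17 = 15.24 ft²·°F·h/BTU

15.2 ft²·°F·h/BTU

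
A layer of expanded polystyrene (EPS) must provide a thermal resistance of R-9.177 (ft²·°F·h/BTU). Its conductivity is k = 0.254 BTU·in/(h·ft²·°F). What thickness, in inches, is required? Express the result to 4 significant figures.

2.331 in

L = R × k = 9.177 × 0.254 = 2.331 in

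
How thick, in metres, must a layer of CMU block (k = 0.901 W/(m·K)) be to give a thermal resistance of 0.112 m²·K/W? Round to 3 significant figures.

L = R·k = 0.112 × 0.901 = 0.1009 m

0.101 m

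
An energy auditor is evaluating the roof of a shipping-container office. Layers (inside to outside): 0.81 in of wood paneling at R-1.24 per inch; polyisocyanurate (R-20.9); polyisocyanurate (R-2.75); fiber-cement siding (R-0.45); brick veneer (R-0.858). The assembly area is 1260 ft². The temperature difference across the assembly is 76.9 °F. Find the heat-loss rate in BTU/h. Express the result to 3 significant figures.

0.81 × 1.24 = 1.004
R_total = 1.004 + 20.9 + 2.75 + 0.45 + 0.858 = 25.96 ft²·°F·h/BTU
Q = A·ΔT/R = 1260 × 76.9 / 25.96 = 3732 BTU/h

3730 BTU/h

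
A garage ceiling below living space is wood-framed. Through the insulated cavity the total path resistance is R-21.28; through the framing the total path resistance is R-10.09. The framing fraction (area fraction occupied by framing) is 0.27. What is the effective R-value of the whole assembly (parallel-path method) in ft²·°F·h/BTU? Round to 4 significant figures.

U_eff = 0.73/21.28 + 0.27/10.09 = 0.034305 + 0.026759 = 0.061064
R_eff = 1/U_eff = 16.376 ft²·°F·h/BTU

16.38 ft²·°F·h/BTU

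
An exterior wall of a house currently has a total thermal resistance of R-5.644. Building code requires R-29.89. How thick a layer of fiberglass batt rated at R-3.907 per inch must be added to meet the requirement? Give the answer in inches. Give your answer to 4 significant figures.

6.206 in

ΔR = 29.89 − 5.644 = 24.246 ft²·°F·h/BTU
L = ΔR / (R/in) = 24.246/3.907 = 6.2058 in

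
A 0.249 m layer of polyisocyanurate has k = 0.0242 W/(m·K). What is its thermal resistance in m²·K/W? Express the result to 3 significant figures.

10.3 m²·K/W

R = L/k = 0.249/0.0242 = 10.29 m²·K/W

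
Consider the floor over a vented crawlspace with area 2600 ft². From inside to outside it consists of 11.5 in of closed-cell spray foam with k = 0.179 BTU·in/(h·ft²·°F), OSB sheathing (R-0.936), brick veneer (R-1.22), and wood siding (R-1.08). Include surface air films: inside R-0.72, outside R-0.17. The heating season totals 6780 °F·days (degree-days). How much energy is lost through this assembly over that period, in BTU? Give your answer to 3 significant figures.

11.5/0.179 = 64.25
R_total = 0.72 + 64.25 + 0.936 + 1.22 + 1.08 + 0.17 = 68.37 ft²·°F·h/BTU
E = A × HDD × 24 / R = 2600 × 6780 × 24 / 68.37 = 6188000 BTU

6190000 BTU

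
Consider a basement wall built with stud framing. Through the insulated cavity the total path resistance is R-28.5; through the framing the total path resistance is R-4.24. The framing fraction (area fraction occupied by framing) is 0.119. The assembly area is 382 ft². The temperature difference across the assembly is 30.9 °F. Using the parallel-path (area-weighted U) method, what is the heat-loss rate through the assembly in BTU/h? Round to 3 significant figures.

U_eff = 0.881/28.5 + 0.119/4.24 = 0.03091 + 0.02807 = 0.05898
R_eff = 1/U_eff = 16.96 ft²·°F·h/BTU
Q = 382 × 30.9 / 16.96 = 696.2 BTU/h

696 BTU/h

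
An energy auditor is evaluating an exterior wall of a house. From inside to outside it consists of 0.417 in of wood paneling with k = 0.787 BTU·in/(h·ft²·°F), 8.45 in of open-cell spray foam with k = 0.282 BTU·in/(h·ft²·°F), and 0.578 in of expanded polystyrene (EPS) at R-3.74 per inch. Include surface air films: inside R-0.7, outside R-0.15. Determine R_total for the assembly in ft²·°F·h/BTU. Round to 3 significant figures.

0.417/0.787 = 0.5299
8.45/0.282 = 29.96
0.578 × 3.74 = 2.162
R_total = 0.7 + 0.5299 + 29.96 + 2.162 + 0.15 = 33.51 ft²·°F·h/BTU

33.5 ft²·°F·h/BTU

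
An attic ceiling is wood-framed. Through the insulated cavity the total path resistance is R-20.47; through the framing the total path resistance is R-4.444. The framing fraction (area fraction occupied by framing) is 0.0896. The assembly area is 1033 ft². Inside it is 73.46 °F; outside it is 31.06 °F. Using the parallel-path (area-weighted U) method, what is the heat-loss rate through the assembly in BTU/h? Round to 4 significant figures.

2831 BTU/h

U_eff = 0.9104/20.47 + 0.0896/4.444 = 0.044475 + 0.020162 = 0.064637
R_eff = 1/U_eff = 15.471 ft²·°F·h/BTU
Q = 1033 × (73.46 − 31.06) / 15.471 = 2831 BTU/h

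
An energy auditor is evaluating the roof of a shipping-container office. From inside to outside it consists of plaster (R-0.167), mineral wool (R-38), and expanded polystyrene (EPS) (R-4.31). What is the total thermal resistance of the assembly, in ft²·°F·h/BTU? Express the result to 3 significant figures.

42.5 ft²·°F·h/BTU

R_total = 0.167 + 38 + 4.31 = 42.48 ft²·°F·h/BTU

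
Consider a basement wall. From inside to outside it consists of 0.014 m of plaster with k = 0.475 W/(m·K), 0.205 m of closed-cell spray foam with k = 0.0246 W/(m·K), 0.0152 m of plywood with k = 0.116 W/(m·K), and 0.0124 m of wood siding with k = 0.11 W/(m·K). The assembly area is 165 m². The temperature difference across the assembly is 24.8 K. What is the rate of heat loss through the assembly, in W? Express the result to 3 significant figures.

475 W

0.014/0.475 = 0.02947
0.205/0.0246 = 8.333
0.0152/0.116 = 0.131
0.0124/0.11 = 0.1127
R_total = 0.02947 + 8.333 + 0.131 + 0.1127 = 8.607 m²·K/W
Q = A·ΔT/R = 165 × 24.8 / 8.607 = 475.5 W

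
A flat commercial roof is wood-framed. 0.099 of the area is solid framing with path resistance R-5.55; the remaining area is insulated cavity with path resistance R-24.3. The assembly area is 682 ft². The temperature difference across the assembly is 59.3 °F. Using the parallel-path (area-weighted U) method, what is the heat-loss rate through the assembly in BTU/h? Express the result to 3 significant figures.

U_eff = 0.901/24.3 + 0.099/5.55 = 0.03708 + 0.01784 = 0.05492
R_eff = 1/U_eff = 18.21 ft²·°F·h/BTU
Q = 682 × 59.3 / 18.21 = 2221 BTU/h

2220 BTU/h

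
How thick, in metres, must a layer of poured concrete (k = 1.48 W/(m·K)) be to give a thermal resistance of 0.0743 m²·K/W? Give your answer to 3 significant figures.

L = R·k = 0.0743 × 1.48 = 0.11 m

0.110 m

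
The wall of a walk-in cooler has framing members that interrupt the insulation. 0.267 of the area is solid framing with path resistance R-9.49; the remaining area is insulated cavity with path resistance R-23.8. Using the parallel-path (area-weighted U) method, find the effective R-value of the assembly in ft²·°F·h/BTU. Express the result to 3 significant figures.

17.0 ft²·°F·h/BTU

U_eff = 0.733/23.8 + 0.267/9.49 = 0.0308 + 0.02813 = 0.05893
R_eff = 1/U_eff = 16.97 ft²·°F·h/BTU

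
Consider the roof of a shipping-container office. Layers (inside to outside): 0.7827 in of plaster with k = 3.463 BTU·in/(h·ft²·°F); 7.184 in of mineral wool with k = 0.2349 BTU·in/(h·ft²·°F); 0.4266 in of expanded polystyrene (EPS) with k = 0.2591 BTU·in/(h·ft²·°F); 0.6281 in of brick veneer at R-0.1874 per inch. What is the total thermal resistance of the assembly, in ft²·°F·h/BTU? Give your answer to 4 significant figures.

32.57 ft²·°F·h/BTU

0.7827/3.463 = 0.22602
7.184/0.2349 = 30.583
0.4266/0.2591 = 1.6465
0.6281 × 0.1874 = 0.11771
R_total = 0.22602 + 30.583 + 1.6465 + 0.11771 = 32.573 ft²·°F·h/BTU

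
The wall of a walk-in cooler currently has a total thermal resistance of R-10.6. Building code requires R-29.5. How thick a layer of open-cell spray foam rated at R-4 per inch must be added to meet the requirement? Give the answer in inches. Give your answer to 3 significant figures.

ΔR = 29.5 − 10.6 = 18.9 ft²·°F·h/BTU
L = ΔR / (R/in) = 18.9/4 = 4.725 in

4.72 in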